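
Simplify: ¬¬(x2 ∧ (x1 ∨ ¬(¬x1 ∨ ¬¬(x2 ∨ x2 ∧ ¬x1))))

¬¬(x2 ∧ (x1 ∨ ¬(¬x1 ∨ ¬¬(x2 ∨ x2 ∧ ¬x1))))
= ¬¬(x2 ∧ (x1 ∨ ¬(¬x1 ∨ ¬¬x2)))   [absorption]
= x2 ∧ (x1 ∨ ¬(¬x1 ∨ ¬¬x2))   [double negation]
= x2 ∧ (x1 ∨ x1 ∧ ¬x2)   [De Morgan]
= x2 ∧ x1   [absorption]

x2 ∧ x1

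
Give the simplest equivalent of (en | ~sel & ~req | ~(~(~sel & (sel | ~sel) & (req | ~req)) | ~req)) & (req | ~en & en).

(en | ~sel & ~req | ~(~(~sel & (sel | ~sel) & (req | ~req)) | ~req)) & (req | ~en & en)
= (en | ~sel & ~req | ~(~(~sel & (sel | ~sel) & (req | ~req)) | ~req)) & req   — complement / identity
= (en | ~sel & ~req | ~(~(~sel & (sel | ~sel)) | ~req)) & req   — complement / identity
= (en | ~sel & ~req | ~sel & (sel | ~sel) & req) & req   — De Morgan
= (en | ~sel & ~req | ~sel & req) & req   — complement / identity
= (en | ~sel) & req   — distribution

(en | ~sel) & req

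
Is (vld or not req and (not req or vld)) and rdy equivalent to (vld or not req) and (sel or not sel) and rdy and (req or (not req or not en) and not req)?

Yes

E1: (vld or not req and (not req or vld)) and rdy
    = (vld or not req) and rdy
E2: (vld or not req) and (sel or not sel) and rdy and (req or (not req or not en) and not req)
    = (vld or not req) and rdy and (req or (not req or not en) and not req)
    = (vld or not req) and rdy and (req or not req)
    = (vld or not req) and rdy
Both reduce to (vld or not req) and rdy, so they are equivalent.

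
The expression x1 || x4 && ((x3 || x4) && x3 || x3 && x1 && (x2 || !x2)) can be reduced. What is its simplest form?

x1 || x4 && x3

x1 || x4 && ((x3 || x4) && x3 || x3 && x1 && (x2 || !x2))
= x1 || x4 && (x3 || x3 && x1 && (x2 || !x2))   — absorption
= x1 || x4 && (x3 || x3 && x1)   — complement / identity
= x1 || x4 && x3   — absorption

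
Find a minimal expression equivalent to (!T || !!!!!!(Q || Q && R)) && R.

(!T || !!!!!!(Q || Q && R)) && R
= (!T || !!!!(Q || Q && R)) && R
= (!T || !!(Q || Q && R)) && R
= (!T || !!Q) && R
= (!T || Q) && R

(!T || Q) && R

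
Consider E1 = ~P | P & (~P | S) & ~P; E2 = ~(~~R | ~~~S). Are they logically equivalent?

No

E1: ~P | P & (~P | S) & ~P
    = ~P | P & ~P
    = ~P
E2: ~(~~R | ~~~S)
    = ~(~~R | ~S)
    = ~R & S
These differ: at P=0, R=0, S=0, E1 = 1 but E2 = 0.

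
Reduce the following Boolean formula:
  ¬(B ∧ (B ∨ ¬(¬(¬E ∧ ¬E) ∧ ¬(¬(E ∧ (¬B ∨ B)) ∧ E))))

¬B

¬(B ∧ (B ∨ ¬(¬(¬E ∧ ¬E) ∧ ¬(¬(E ∧ (¬B ∨ B)) ∧ E))))
= ¬(B ∧ (B ∨ ¬E ∧ ¬E ∨ ¬(E ∧ (¬B ∨ B)) ∧ E))   (De Morgan)
= ¬(B ∧ (B ∨ ¬E ∧ ¬E ∨ ¬E ∧ E))   (complement / identity)
= ¬(B ∧ (B ∨ ¬E))   (distribution)
= ¬B   (absorption)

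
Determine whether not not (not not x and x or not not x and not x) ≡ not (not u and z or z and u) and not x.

No

E1: not not (not not x and x or not not x and not x)
    = not not not not x
    = not not x
    = x
E2: not (not u and z or z and u) and not x
    = not z and not x
These differ: at u=0, x=1, z=0, E1 = 1 but E2 = 0.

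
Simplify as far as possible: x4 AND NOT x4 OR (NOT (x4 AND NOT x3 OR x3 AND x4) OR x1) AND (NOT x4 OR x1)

x4 AND NOT x4 OR (NOT (x4 AND NOT x3 OR x3 AND x4) OR x1) AND (NOT x4 OR x1)
= x4 AND NOT x4 OR (NOT x4 OR x1) AND (NOT x4 OR x1)   — distribution
= (NOT x4 OR x1) AND (NOT x4 OR x1)   — complement / identity
= NOT x4 OR x1   — idempotence

NOT x4 OR x1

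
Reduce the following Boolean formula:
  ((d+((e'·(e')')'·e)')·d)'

((d+((e'·(e')')'·e)')·d)'
= ((d+((e+e')·e)')·d)'   — De Morgan
= ((d+e')·d)'   — complement / identity
= d'   — absorption

d'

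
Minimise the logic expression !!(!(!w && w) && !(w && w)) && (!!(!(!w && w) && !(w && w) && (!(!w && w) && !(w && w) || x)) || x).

!!(!(!w && w) && !(w && w)) && (!!(!(!w && w) && !(w && w) && (!(!w && w) && !(w && w) || x)) || x)
= !!(!(!w && w) && !(w && w)) && (!!(!(!w && w) && !(w && w)) || x)   — absorption
= !!(!(!w && w) && !(w && w))   — absorption
= !(!w && w || w && w)   — De Morgan
= !w   — distribution

!w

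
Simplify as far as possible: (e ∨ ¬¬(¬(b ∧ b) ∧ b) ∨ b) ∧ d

(e ∨ b) ∧ d

(e ∨ ¬¬(¬(b ∧ b) ∧ b) ∨ b) ∧ d
= (e ∨ ¬¬(¬b ∧ b) ∨ b) ∧ d   (idempotence)
= (e ∨ ¬b ∧ b ∨ b) ∧ d   (double negation)
= (e ∨ b) ∧ d   (complement / identity)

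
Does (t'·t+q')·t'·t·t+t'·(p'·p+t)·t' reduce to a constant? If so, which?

(t'·t+q')·t'·t·t+t'·(p'·p+t)·t'
= t'·t·t+t'·(p'·p+t)·t'   (absorption)
= t'·t·t+t'·t·t'   (complement / identity)
= t'·t   (distribution)
= 0   (complement)

yes, False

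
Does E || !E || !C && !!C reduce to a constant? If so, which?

yes, True

E || !E || !C && !!C
= E || !E || !C && C   (double negation)
= E || !E   (complement / identity)
= true   (complement)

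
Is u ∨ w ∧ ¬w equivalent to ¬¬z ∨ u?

No

E1: u ∨ w ∧ ¬w
    = u   — complement / identity
E2: ¬¬z ∨ u
    = z ∨ u   — double negation
These differ: at u=0, w=0, z=1, E1 = 0 but E2 = 1.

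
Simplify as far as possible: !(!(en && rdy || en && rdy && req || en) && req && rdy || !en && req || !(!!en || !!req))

!(!(en && rdy || en && rdy && req || en) && req && rdy || !en && req || !(!!en || !!req))
= !(!(en && rdy || en) && req && rdy || !en && req || !(!!en || !!req))   [absorption]
= !(!en && req && rdy || !en && req || !(!!en || !!req))   [absorption]
= !(!en && req || !(!!en || !!req))   [absorption]
= !(!en && req || !en && !req)   [De Morgan]
= !!en   [distribution]
= en   [double negation]

en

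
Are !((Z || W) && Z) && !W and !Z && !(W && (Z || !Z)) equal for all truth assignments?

E1: !((Z || W) && Z) && !W
    = !Z && !W   — absorption
E2: !Z && !(W && (Z || !Z))
    = !Z && !W   — complement / identity
Both reduce to !Z && !W, so they are equivalent.

Yes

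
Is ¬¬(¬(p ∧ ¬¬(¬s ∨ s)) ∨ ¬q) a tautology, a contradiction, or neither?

neither

¬¬(¬(p ∧ ¬¬(¬s ∨ s)) ∨ ¬q)
= ¬¬(¬(p ∧ (¬s ∨ s)) ∨ ¬q)   (double negation)
= ¬¬(¬p ∨ ¬q)   (complement / identity)
= ¬p ∨ ¬q   (double negation)
This depends on p, q, so it is not a constant.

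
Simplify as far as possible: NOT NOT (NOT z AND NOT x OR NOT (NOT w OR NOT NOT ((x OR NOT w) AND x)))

NOT x AND (NOT z OR w)

NOT NOT (NOT z AND NOT x OR NOT (NOT w OR NOT NOT ((x OR NOT w) AND x)))
= NOT NOT (NOT z AND NOT x OR NOT (NOT w OR NOT NOT x))   (absorption)
= NOT z AND NOT x OR NOT (NOT w OR NOT NOT x)   (double negation)
= NOT z AND NOT x OR w AND NOT x   (De Morgan)
= NOT x AND (NOT z OR w)   (distribution)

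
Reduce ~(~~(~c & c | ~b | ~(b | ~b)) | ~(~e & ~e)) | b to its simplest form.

b

~(~~(~c & c | ~b | ~(b | ~b)) | ~(~e & ~e)) | b
= ~(~~(~b | ~(b | ~b)) | ~(~e & ~e)) | b   (complement / identity)
= ~(~(b & (b | ~b)) | ~(~e & ~e)) | b   (De Morgan)
= ~(~b | ~(~e & ~e)) | b   (complement / identity)
= b & ~e & ~e | b   (De Morgan)
= b & ~e | b   (idempotence)
= b   (absorption)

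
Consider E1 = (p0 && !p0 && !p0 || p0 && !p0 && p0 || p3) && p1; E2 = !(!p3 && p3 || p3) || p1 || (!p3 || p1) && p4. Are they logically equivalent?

No

E1: (p0 && !p0 && !p0 || p0 && !p0 && p0 || p3) && p1
    = (p0 && !p0 || p3) && p1
    = p3 && p1
E2: !(!p3 && p3 || p3) || p1 || (!p3 || p1) && p4
    = !p3 || p1 || (!p3 || p1) && p4
    = !p3 || p1
These differ: at p0=0, p1=0, p3=0, p4=0, E1 = 0 but E2 = 1.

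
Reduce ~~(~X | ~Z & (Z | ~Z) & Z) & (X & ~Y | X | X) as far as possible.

0

~~(~X | ~Z & (Z | ~Z) & Z) & (X & ~Y | X | X)
= ~~(~X | ~Z & (Z | ~Z) & Z) & (X & ~Y | X)   [idempotence]
= ~~(~X | ~Z & (Z | ~Z) & Z) & X   [absorption]
= ~~(~X | ~Z & Z) & X   [complement / identity]
= ~~~X & X   [complement / identity]
= ~X & X   [double negation]
= 0   [complement]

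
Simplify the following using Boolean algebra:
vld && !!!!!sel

vld && !sel

vld && !!!!!sel
= vld && !!!sel
= vld && !sel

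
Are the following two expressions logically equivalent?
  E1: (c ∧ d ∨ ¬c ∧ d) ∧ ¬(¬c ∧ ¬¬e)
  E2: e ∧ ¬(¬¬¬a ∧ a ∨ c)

E1: (c ∧ d ∨ ¬c ∧ d) ∧ ¬(¬c ∧ ¬¬e)
    = (c ∧ d ∨ ¬c ∧ d) ∧ (c ∨ ¬e)   — De Morgan
    = d ∧ (c ∨ ¬e)   — distribution
E2: e ∧ ¬(¬¬¬a ∧ a ∨ c)
    = e ∧ ¬(¬a ∧ a ∨ c)   — double negation
    = e ∧ ¬c   — complement / identity
These differ: at a=0, c=1, d=1, e=0, E1 = 1 but E2 = 0.

No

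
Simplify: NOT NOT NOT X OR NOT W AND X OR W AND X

TRUE

NOT NOT NOT X OR NOT W AND X OR W AND X
= NOT X OR NOT W AND X OR W AND X
= NOT X OR X
= TRUE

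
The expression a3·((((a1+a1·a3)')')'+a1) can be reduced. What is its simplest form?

a3

a3·((((a1+a1·a3)')')'+a1)
= a3·(((a1')')'+a1)   (absorption)
= a3·(a1'+a1)   (double negation)
= a3   (complement / identity)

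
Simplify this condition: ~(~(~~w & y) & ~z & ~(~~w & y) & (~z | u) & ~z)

~(~(~~w & y) & ~z & ~(~~w & y) & (~z | u) & ~z)
= ~(~(~~w & y) & ~z & ~(~~w & y) & ~z)   (absorption)
= ~(~(~~w & y) & ~z)   (idempotence)
= ~~w & y | z   (De Morgan)
= w & y | z   (double negation)

w & y | z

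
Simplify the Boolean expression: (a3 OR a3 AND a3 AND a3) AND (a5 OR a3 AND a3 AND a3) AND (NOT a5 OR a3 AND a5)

a3

(a3 OR a3 AND a3 AND a3) AND (a5 OR a3 AND a3 AND a3) AND (NOT a5 OR a3 AND a5)
= (a3 AND a3 AND a3 OR a3 AND a5) AND (NOT a5 OR a3 AND a5)   — distribution
= (a3 AND a3 OR a3 AND a5) AND (NOT a5 OR a3 AND a5)   — idempotence
= (a3 OR a3 AND a5) AND (NOT a5 OR a3 AND a5)   — idempotence
= a3 AND a5 OR a3 AND NOT a5   — distribution
= a3   — distribution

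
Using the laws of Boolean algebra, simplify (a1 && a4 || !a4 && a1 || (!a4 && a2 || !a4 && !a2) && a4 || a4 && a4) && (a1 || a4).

(a1 && a4 || !a4 && a1 || (!a4 && a2 || !a4 && !a2) && a4 || a4 && a4) && (a1 || a4)
= (a1 || (!a4 && a2 || !a4 && !a2) && a4 || a4 && a4) && (a1 || a4)
= (a1 || !a4 && a4 || a4 && a4) && (a1 || a4)
= (a1 || a4) && (a1 || a4)
= a1 || a4

a1 || a4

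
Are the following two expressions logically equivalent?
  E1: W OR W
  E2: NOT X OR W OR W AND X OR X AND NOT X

No

E1: W OR W
    = W
E2: NOT X OR W OR W AND X OR X AND NOT X
    = NOT X OR W OR W AND X
    = NOT X OR W
These differ: at W=0, X=0, E1 = 0 but E2 = 1.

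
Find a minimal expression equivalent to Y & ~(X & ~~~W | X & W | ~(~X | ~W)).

Y & ~X

Y & ~(X & ~~~W | X & W | ~(~X | ~W))
= Y & ~(X & ~~~W | X & W | X & W)   (De Morgan)
= Y & ~(X & ~W | X & W | X & W)   (double negation)
= Y & ~(X | X & W)   (distribution)
= Y & ~X   (absorption)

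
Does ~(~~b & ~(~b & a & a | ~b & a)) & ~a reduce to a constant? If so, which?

no

~(~~b & ~(~b & a & a | ~b & a)) & ~a
= (~b | ~b & a & a | ~b & a) & ~a   [De Morgan]
= (~b | ~b & a) & ~a   [absorption]
= ~b & ~a   [absorption]
This depends on a, b, so it is not a constant.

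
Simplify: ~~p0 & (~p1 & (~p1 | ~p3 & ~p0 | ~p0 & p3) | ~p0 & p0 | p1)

~~p0 & (~p1 & (~p1 | ~p3 & ~p0 | ~p0 & p3) | ~p0 & p0 | p1)
= p0 & (~p1 & (~p1 | ~p3 & ~p0 | ~p0 & p3) | ~p0 & p0 | p1)
= p0 & (~p1 & (~p1 | ~p0) | ~p0 & p0 | p1)
= p0 & (~p1 & (~p1 | ~p0) | p1)
= p0 & (~p1 | p1)
= p0

p0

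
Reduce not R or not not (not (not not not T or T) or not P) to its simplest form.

not R or not not (not (not not not T or T) or not P)
= not R or not not (not (not T or T) or not P)   — double negation
= not R or not ((not T or T) and P)   — De Morgan
= not R or not P   — complement / identity

not R or not P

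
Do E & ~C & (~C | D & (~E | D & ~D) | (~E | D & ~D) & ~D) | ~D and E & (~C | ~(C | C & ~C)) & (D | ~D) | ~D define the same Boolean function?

Yes

E1: E & ~C & (~C | D & (~E | D & ~D) | (~E | D & ~D) & ~D) | ~D
    = E & ~C & (~C | ~E | D & ~D) | ~D   [distribution]
    = E & ~C & (~C | ~E) | ~D   [complement / identity]
    = E & ~C | ~D   [absorption]
E2: E & (~C | ~(C | C & ~C)) & (D | ~D) | ~D
    = E & (~C | ~(C | C & ~C)) | ~D   [complement / identity]
    = E & (~C | ~C) | ~D   [complement / identity]
    = E & ~C | ~D   [idempotence]
Both reduce to E & ~C | ~D, so they are equivalent.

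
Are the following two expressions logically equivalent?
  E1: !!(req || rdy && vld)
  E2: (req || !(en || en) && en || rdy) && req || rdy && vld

E1: !!(req || rdy && vld)
    = req || rdy && vld   — double negation
E2: (req || !(en || en) && en || rdy) && req || rdy && vld
    = (req || !en && en || rdy) && req || rdy && vld   — idempotence
    = (req || rdy) && req || rdy && vld   — complement / identity
    = req || rdy && vld   — absorption
Both reduce to req || rdy && vld, so they are equivalent.

Yes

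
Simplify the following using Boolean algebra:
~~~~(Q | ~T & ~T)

~~~~(Q | ~T & ~T)
= ~~~~(Q | ~T)   [idempotence]
= ~~(Q | ~T)   [double negation]
= Q | ~T   [double negation]

Q | ~T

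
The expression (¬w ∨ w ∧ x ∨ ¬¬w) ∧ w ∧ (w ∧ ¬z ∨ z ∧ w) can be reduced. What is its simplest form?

(¬w ∨ w ∧ x ∨ ¬¬w) ∧ w ∧ (w ∧ ¬z ∨ z ∧ w)
= (¬w ∨ w ∧ x ∨ ¬¬w) ∧ w ∧ w   — distribution
= (¬w ∨ w ∧ x ∨ w) ∧ w ∧ w   — double negation
= (¬w ∨ w) ∧ w ∧ w   — absorption
= w ∧ w   — complement / identity
= w   — idempotence

w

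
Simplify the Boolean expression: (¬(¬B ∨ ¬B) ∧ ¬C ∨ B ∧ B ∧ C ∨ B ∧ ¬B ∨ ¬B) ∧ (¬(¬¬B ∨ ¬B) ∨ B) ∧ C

(¬(¬B ∨ ¬B) ∧ ¬C ∨ B ∧ B ∧ C ∨ B ∧ ¬B ∨ ¬B) ∧ (¬(¬¬B ∨ ¬B) ∨ B) ∧ C
= (¬(¬B ∨ ¬B) ∧ ¬C ∨ B ∧ B ∧ C ∨ B ∧ ¬B ∨ ¬B) ∧ (¬B ∧ B ∨ B) ∧ C
= (B ∧ B ∧ ¬C ∨ B ∧ B ∧ C ∨ B ∧ ¬B ∨ ¬B) ∧ (¬B ∧ B ∨ B) ∧ C
= (B ∧ B ∧ ¬C ∨ B ∧ B ∧ C ∨ B ∧ ¬B ∨ ¬B) ∧ B ∧ C
= (B ∧ B ∨ B ∧ ¬B ∨ ¬B) ∧ B ∧ C
= (B ∨ ¬B) ∧ B ∧ C
= B ∧ C

B ∧ C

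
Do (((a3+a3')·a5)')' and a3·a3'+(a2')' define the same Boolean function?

E1: (((a3+a3')·a5)')'
    = (a5')'
    = a5
E2: a3·a3'+(a2')'
    = (a2')'
    = a2
These differ: at a2=1, a3=0, a5=0, E1 = 0 but E2 = 1.

No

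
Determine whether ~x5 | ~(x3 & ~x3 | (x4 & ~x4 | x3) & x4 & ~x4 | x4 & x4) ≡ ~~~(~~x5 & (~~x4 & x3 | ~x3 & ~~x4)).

E1: ~x5 | ~(x3 & ~x3 | (x4 & ~x4 | x3) & x4 & ~x4 | x4 & x4)
    = ~x5 | ~(x3 & ~x3 | x4 & ~x4 | x4 & x4)   (absorption)
    = ~x5 | ~(x4 & ~x4 | x4 & x4)   (complement / identity)
    = ~x5 | ~x4   (distribution)
E2: ~~~(~~x5 & (~~x4 & x3 | ~x3 & ~~x4))
    = ~~~(~~x5 & ~~x4)   (distribution)
    = ~(~~x5 & ~~x4)   (double negation)
    = ~x5 | ~x4   (De Morgan)
Both reduce to ~x5 | ~x4, so they are equivalent.

Yes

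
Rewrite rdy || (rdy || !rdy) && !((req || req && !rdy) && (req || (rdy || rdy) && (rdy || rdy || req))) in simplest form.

rdy || (rdy || !rdy) && !((req || req && !rdy) && (req || (rdy || rdy) && (rdy || rdy || req)))
= rdy || (rdy || !rdy) && !((req || req && !rdy) && (req || rdy || rdy))   (absorption)
= rdy || !((req || req && !rdy) && (req || rdy || rdy))   (complement / identity)
= rdy || !(req && (req || rdy || rdy))   (absorption)
= rdy || !(req && (req || rdy))   (idempotence)
= rdy || !req   (absorption)

rdy || !req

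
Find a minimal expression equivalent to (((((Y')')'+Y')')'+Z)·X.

(Y'+Z)·X

(((((Y')')'+Y')')'+Z)·X
= (((Y'+Y')')'+Z)·X   — double negation
= ((Y·Y)'+Z)·X   — De Morgan
= (Y'+Z)·X   — idempotence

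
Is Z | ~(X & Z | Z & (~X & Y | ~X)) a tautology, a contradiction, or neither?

tautology

Z | ~(X & Z | Z & (~X & Y | ~X))
= Z | ~(X & Z | Z & ~X)
= Z | ~Z
= 1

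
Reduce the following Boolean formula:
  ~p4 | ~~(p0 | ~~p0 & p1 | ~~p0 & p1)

~p4 | ~~(p0 | ~~p0 & p1 | ~~p0 & p1)
= ~p4 | p0 | ~~p0 & p1 | ~~p0 & p1   (double negation)
= ~p4 | p0 | ~~p0 & p1   (idempotence)
= ~p4 | p0 | p0 & p1   (double negation)
= ~p4 | p0   (absorption)

~p4 | p0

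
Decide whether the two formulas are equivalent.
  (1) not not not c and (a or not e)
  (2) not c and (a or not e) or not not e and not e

E1: not not not c and (a or not e)
    = not c and (a or not e)   [double negation]
E2: not c and (a or not e) or not not e and not e
    = not c and (a or not e) or e and not e   [double negation]
    = not c and (a or not e)   [complement / identity]
Both reduce to not c and (a or not e), so they are equivalent.

Yes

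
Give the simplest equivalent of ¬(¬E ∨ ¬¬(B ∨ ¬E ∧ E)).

¬(¬E ∨ ¬¬(B ∨ ¬E ∧ E))
= ¬(¬E ∨ ¬¬B)   (complement / identity)
= E ∧ ¬B   (De Morgan)

E ∧ ¬B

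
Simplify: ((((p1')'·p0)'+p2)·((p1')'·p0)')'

p1·p0

((((p1')'·p0)'+p2)·((p1')'·p0)')'
= (((p1')'·p0)')'   [absorption]
= (p1')'·p0   [double negation]
= p1·p0   [double negation]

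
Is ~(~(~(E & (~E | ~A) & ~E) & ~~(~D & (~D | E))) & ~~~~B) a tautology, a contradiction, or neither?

neither

~(~(~(E & (~E | ~A) & ~E) & ~~(~D & (~D | E))) & ~~~~B)
= ~(~(~(E & (~E | ~A) & ~E) & ~~~D) & ~~~~B)   — absorption
= ~((E & (~E | ~A) & ~E | ~~D) & ~~~~B)   — De Morgan
= ~((E & ~E | ~~D) & ~~~~B)   — absorption
= ~(~~D & ~~~~B)   — complement / identity
= ~(~~D & ~~B)   — double negation
= ~D | ~B   — De Morgan
This depends on B, D, so it is not a constant.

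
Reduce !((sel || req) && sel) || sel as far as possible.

true

!((sel || req) && sel) || sel
= !sel || sel   (absorption)
= true   (complement)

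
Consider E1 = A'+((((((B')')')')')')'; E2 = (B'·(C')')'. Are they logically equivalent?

E1: A'+((((((B')')')')')')'
    = A'+((((B')')')')'   [double negation]
    = A'+((B')')'   [double negation]
    = A'+B'   [double negation]
E2: (B'·(C')')'
    = B+C'   [De Morgan]
These differ: at A=1, B=0, C=1, E1 = 1 but E2 = 0.

No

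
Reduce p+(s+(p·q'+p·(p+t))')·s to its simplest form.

p+s

p+(s+(p·q'+p·(p+t))')·s
= p+(s+(p·q'+p)')·s   (absorption)
= p+(s+p')·s   (absorption)
= p+s   (absorption)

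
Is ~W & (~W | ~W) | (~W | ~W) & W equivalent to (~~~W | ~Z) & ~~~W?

Yes

E1: ~W & (~W | ~W) | (~W | ~W) & W
    = ~W | ~W   (distribution)
    = ~W   (idempotence)
E2: (~~~W | ~Z) & ~~~W
    = ~~~W   (absorption)
    = ~W   (double negation)
Both reduce to ~W, so they are equivalent.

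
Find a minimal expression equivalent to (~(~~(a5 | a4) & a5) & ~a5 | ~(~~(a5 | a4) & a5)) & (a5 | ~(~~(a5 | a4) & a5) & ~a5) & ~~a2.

~a5 & a2

(~(~~(a5 | a4) & a5) & ~a5 | ~(~~(a5 | a4) & a5)) & (a5 | ~(~~(a5 | a4) & a5) & ~a5) & ~~a2
= (~(~~(a5 | a4) & a5) & a5 | ~(~~(a5 | a4) & a5) & ~a5) & ~~a2   — distribution
= ~(~~(a5 | a4) & a5) & ~~a2   — distribution
= ~(~~(a5 | a4) & a5) & a2   — double negation
= ~((a5 | a4) & a5) & a2   — double negation
= ~a5 & a2   — absorption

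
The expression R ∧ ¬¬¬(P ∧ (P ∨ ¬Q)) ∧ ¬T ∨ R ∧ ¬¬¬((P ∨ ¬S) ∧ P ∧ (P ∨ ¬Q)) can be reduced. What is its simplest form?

R ∧ ¬P

R ∧ ¬¬¬(P ∧ (P ∨ ¬Q)) ∧ ¬T ∨ R ∧ ¬¬¬((P ∨ ¬S) ∧ P ∧ (P ∨ ¬Q))
= R ∧ ¬¬¬(P ∧ (P ∨ ¬Q)) ∧ ¬T ∨ R ∧ ¬¬¬(P ∧ (P ∨ ¬Q))   (absorption)
= R ∧ ¬¬¬(P ∧ (P ∨ ¬Q))   (absorption)
= R ∧ ¬(P ∧ (P ∨ ¬Q))   (double negation)
= R ∧ ¬P   (absorption)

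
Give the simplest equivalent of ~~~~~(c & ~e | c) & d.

~c & d

~~~~~(c & ~e | c) & d
= ~~~~~c & d   (absorption)
= ~~~c & d   (double negation)
= ~c & d   (double negation)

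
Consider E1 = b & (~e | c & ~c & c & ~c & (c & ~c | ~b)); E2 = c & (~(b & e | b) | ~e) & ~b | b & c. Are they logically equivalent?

E1: b & (~e | c & ~c & c & ~c & (c & ~c | ~b))
    = b & (~e | c & ~c & c & ~c)   (absorption)
    = b & (~e | c & ~c)   (idempotence)
    = b & ~e   (complement / identity)
E2: c & (~(b & e | b) | ~e) & ~b | b & c
    = c & (~b | ~e) & ~b | b & c   (absorption)
    = c & ~b | b & c   (absorption)
    = c   (distribution)
These differ: at b=0, c=1, e=0, E1 = 0 but E2 = 1.

No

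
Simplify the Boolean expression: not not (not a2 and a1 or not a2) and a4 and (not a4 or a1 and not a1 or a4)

not a2 and a4

not not (not a2 and a1 or not a2) and a4 and (not a4 or a1 and not a1 or a4)
= not not not a2 and a4 and (not a4 or a1 and not a1 or a4)   [absorption]
= not not not a2 and a4 and (not a4 or a4)   [complement / identity]
= not a2 and a4 and (not a4 or a4)   [double negation]
= not a2 and a4   [complement / identity]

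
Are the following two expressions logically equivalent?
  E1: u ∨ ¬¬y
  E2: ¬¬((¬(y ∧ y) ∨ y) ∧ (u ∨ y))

Yes

E1: u ∨ ¬¬y
    = u ∨ y   [double negation]
E2: ¬¬((¬(y ∧ y) ∨ y) ∧ (u ∨ y))
    = ¬¬((¬y ∨ y) ∧ (u ∨ y))   [idempotence]
    = (¬y ∨ y) ∧ (u ∨ y)   [double negation]
    = u ∨ y   [complement / identity]
Both reduce to u ∨ y, so they are equivalent.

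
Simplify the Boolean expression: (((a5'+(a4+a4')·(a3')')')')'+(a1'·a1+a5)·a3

a5

(((a5'+(a4+a4')·(a3')')')')'+(a1'·a1+a5)·a3
= (a5'+(a4+a4')·(a3')')'+(a1'·a1+a5)·a3   (double negation)
= (a5'+(a3')')'+(a1'·a1+a5)·a3   (complement / identity)
= (a5'+(a3')')'+a5·a3   (complement / identity)
= a5·a3'+a5·a3   (De Morgan)
= a5   (distribution)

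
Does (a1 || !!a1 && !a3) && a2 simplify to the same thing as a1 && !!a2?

Yes

E1: (a1 || !!a1 && !a3) && a2
    = (a1 || a1 && !a3) && a2   — double negation
    = a1 && a2   — absorption
E2: a1 && !!a2
    = a1 && a2   — double negation
Both reduce to a1 && a2, so they are equivalent.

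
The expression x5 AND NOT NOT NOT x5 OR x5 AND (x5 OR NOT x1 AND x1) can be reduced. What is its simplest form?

x5 AND NOT NOT NOT x5 OR x5 AND (x5 OR NOT x1 AND x1)
= x5 AND NOT x5 OR x5 AND (x5 OR NOT x1 AND x1)   — double negation
= x5 AND NOT x5 OR x5 AND x5   — complement / identity
= x5   — distribution

x5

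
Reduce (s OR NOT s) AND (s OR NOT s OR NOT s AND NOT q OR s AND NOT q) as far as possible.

TRUE

(s OR NOT s) AND (s OR NOT s OR NOT s AND NOT q OR s AND NOT q)
= (s OR NOT s) AND (s OR NOT s OR NOT q)   (distribution)
= s OR NOT s   (absorption)
= TRUE   (complement)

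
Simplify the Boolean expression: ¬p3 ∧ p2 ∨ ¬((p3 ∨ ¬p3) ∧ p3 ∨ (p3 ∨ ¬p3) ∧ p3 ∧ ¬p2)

¬p3

¬p3 ∧ p2 ∨ ¬((p3 ∨ ¬p3) ∧ p3 ∨ (p3 ∨ ¬p3) ∧ p3 ∧ ¬p2)
= ¬p3 ∧ p2 ∨ ¬((p3 ∨ ¬p3) ∧ p3)   (absorption)
= ¬p3 ∧ p2 ∨ ¬p3   (complement / identity)
= ¬p3   (absorption)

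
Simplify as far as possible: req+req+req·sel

req

req+req+req·sel
= req+req
= req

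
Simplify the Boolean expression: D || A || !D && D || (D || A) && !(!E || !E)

D || A || !D && D || (D || A) && !(!E || !E)
= D || A || !D && D || (D || A) && E && E   [De Morgan]
= D || A || (D || A) && E && E   [complement / identity]
= D || A || (D || A) && E   [idempotence]
= D || A   [absorption]

D || A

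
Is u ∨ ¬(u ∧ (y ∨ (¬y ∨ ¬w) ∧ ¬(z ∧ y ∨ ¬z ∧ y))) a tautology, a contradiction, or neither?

tautology

u ∨ ¬(u ∧ (y ∨ (¬y ∨ ¬w) ∧ ¬(z ∧ y ∨ ¬z ∧ y)))
= u ∨ ¬(u ∧ (y ∨ (¬y ∨ ¬w) ∧ ¬y))
= u ∨ ¬(u ∧ (y ∨ ¬y))
= u ∨ ¬u
= True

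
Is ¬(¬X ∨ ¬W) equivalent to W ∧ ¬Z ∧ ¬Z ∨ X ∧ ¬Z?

E1: ¬(¬X ∨ ¬W)
    = X ∧ W
E2: W ∧ ¬Z ∧ ¬Z ∨ X ∧ ¬Z
    = W ∧ ¬Z ∨ X ∧ ¬Z
    = (W ∨ X) ∧ ¬Z
These differ: at W=1, X=0, Z=0, E1 = 0 but E2 = 1.

No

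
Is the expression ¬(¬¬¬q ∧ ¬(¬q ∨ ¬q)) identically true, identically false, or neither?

identically true

¬(¬¬¬q ∧ ¬(¬q ∨ ¬q))
= ¬(¬q ∧ ¬(¬q ∨ ¬q))   [double negation]
= ¬(¬q ∧ ¬¬q)   [idempotence]
= q ∨ ¬q   [De Morgan]
= True   [complement]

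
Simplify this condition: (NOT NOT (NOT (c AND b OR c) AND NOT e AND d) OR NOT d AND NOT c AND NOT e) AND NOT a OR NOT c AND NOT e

NOT c AND NOT e

(NOT NOT (NOT (c AND b OR c) AND NOT e AND d) OR NOT d AND NOT c AND NOT e) AND NOT a OR NOT c AND NOT e
= (NOT (c AND b OR c) AND NOT e AND d OR NOT d AND NOT c AND NOT e) AND NOT a OR NOT c AND NOT e   — double negation
= (NOT c AND NOT e AND d OR NOT d AND NOT c AND NOT e) AND NOT a OR NOT c AND NOT e   — absorption
= NOT c AND NOT e AND NOT a OR NOT c AND NOT e   — distribution
= NOT c AND NOT e   — absorption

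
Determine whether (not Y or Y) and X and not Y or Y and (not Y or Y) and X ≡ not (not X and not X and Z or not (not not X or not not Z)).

E1: (not Y or Y) and X and not Y or Y and (not Y or Y) and X
    = (not Y or Y) and X   (distribution)
    = X   (complement / identity)
E2: not (not X and not X and Z or not (not not X or not not Z))
    = not (not X and Z or not (not not X or not not Z))   (idempotence)
    = not (not X and Z or not X and not Z)   (De Morgan)
    = not not X   (distribution)
    = X   (double negation)
Both reduce to X, so they are equivalent.

Yes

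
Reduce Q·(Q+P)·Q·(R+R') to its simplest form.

Q·(Q+P)·Q·(R+R')
= Q·(Q+P)·Q   [complement / identity]
= Q·Q   [absorption]
= Q   [idempotence]

Q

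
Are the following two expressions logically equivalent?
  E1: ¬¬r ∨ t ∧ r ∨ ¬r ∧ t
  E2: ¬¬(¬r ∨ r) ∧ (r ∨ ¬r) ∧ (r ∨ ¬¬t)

E1: ¬¬r ∨ t ∧ r ∨ ¬r ∧ t
    = ¬¬r ∨ t   [distribution]
    = r ∨ t   [double negation]
E2: ¬¬(¬r ∨ r) ∧ (r ∨ ¬r) ∧ (r ∨ ¬¬t)
    = (¬r ∨ r) ∧ (r ∨ ¬r) ∧ (r ∨ ¬¬t)   [double negation]
    = (r ∨ ¬r) ∧ (r ∨ ¬¬t)   [complement / identity]
    = r ∨ ¬¬t   [complement / identity]
    = r ∨ t   [double negation]
Both reduce to r ∨ t, so they are equivalent.

Yes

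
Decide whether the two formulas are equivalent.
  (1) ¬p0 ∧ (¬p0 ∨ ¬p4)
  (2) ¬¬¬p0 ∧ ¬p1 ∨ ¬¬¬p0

Yes

E1: ¬p0 ∧ (¬p0 ∨ ¬p4)
    = ¬p0   — absorption
E2: ¬¬¬p0 ∧ ¬p1 ∨ ¬¬¬p0
    = ¬¬¬p0   — absorption
    = ¬p0   — double negation
Both reduce to ¬p0, so they are equivalent.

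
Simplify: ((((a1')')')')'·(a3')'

((((a1')')')')'·(a3')'
= ((a1')')'·(a3')'   — double negation
= ((a1')')'·a3   — double negation
= a1'·a3   — double negation

a1'·a3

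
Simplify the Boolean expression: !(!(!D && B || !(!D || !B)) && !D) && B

!(!(!D && B || !(!D || !B)) && !D) && B
= !(!(!D && B || D && B) && !D) && B   [De Morgan]
= (!D && B || D && B || D) && B   [De Morgan]
= (B || D) && B   [distribution]
= B   [absorption]

B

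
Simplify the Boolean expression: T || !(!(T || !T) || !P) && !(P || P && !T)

T

T || !(!(T || !T) || !P) && !(P || P && !T)
= T || (T || !T) && P && !(P || P && !T)   — De Morgan
= T || (T || !T) && P && !P   — absorption
= T || P && !P   — complement / identity
= T   — complement / identity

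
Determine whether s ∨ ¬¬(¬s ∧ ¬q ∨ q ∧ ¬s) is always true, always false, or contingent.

s ∨ ¬¬(¬s ∧ ¬q ∨ q ∧ ¬s)
= s ∨ ¬s ∧ ¬q ∨ q ∧ ¬s
= s ∨ ¬s
= True

always true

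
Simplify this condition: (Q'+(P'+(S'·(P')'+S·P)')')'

Q·P'

(Q'+(P'+(S'·(P')'+S·P)')')'
= (Q'+(P'+(S'·P+S·P)')')'   — double negation
= (Q'+(P'+P')')'   — distribution
= (Q'+(P')')'   — idempotence
= Q·P'   — De Morgan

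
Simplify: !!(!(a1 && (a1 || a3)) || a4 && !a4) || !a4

!a1 || !a4

!!(!(a1 && (a1 || a3)) || a4 && !a4) || !a4
= !!!(a1 && (a1 || a3)) || !a4
= !(a1 && (a1 || a3)) || !a4
= !a1 || !a4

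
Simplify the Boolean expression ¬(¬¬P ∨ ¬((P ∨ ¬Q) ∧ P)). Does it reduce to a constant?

False

¬(¬¬P ∨ ¬((P ∨ ¬Q) ∧ P))
= ¬(¬¬P ∨ ¬P)   (absorption)
= ¬P ∧ P   (De Morgan)
= False   (complement)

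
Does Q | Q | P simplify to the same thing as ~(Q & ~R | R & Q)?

E1: Q | Q | P
    = Q | P   (idempotence)
E2: ~(Q & ~R | R & Q)
    = ~Q   (distribution)
These differ: at P=0, Q=1, R=0, E1 = 1 but E2 = 0.

No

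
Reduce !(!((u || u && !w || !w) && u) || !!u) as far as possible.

!(!((u || u && !w || !w) && u) || !!u)
= !(!((u || !w) && u) || !!u)   (absorption)
= (u || !w) && u && !u   (De Morgan)
= u && !u   (absorption)
= false   (complement)

false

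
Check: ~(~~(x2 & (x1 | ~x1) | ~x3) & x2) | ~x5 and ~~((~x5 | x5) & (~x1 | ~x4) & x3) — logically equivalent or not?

No

E1: ~(~~(x2 & (x1 | ~x1) | ~x3) & x2) | ~x5
    = ~((x2 & (x1 | ~x1) | ~x3) & x2) | ~x5   (double negation)
    = ~((x2 | ~x3) & x2) | ~x5   (complement / identity)
    = ~x2 | ~x5   (absorption)
E2: ~~((~x5 | x5) & (~x1 | ~x4) & x3)
    = ~~((~x1 | ~x4) & x3)   (complement / identity)
    = (~x1 | ~x4) & x3   (double negation)
These differ: at x1=1, x2=0, x3=0, x4=1, x5=0, E1 = 1 but E2 = 0.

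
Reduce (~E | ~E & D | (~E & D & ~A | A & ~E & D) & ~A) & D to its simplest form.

(~E | ~E & D | (~E & D & ~A | A & ~E & D) & ~A) & D
= (~E | ~E & D | ~E & D & ~A) & D   — distribution
= (~E | ~E & D) & D   — absorption
= ~E & D   — absorption

~E & D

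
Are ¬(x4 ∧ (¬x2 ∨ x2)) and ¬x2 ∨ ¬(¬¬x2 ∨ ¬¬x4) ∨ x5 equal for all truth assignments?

No

E1: ¬(x4 ∧ (¬x2 ∨ x2))
    = ¬x4   (complement / identity)
E2: ¬x2 ∨ ¬(¬¬x2 ∨ ¬¬x4) ∨ x5
    = ¬x2 ∨ ¬x2 ∧ ¬x4 ∨ x5   (De Morgan)
    = ¬x2 ∨ x5   (absorption)
These differ: at x2=0, x4=1, x5=0, E1 = 0 but E2 = 1.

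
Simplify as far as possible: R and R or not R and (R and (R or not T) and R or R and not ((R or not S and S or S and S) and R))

R and R or not R and (R and (R or not T) and R or R and not ((R or not S and S or S and S) and R))
= R and R or not R and (R and (R or not T) and R or R and not ((R or S) and R))   [distribution]
= R and R or not R and (R and (R or not T) and R or R and not R)   [absorption]
= R and R or not R and (R and R or R and not R)   [absorption]
= R and R or not R and R   [distribution]
= R   [distribution]

R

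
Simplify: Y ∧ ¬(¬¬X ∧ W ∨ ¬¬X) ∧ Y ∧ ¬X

Y ∧ ¬(¬¬X ∧ W ∨ ¬¬X) ∧ Y ∧ ¬X
= Y ∧ ¬¬¬X ∧ Y ∧ ¬X
= Y ∧ ¬X ∧ Y ∧ ¬X
= Y ∧ ¬X

Y ∧ ¬X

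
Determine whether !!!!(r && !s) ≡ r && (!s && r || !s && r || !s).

E1: !!!!(r && !s)
    = !!(r && !s)   — double negation
    = r && !s   — double negation
E2: r && (!s && r || !s && r || !s)
    = r && (!s && r || !s)   — absorption
    = r && !s   — absorption
Both reduce to r && !s, so they are equivalent.

Yes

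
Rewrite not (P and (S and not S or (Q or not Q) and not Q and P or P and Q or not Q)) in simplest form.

not P

not (P and (S and not S or (Q or not Q) and not Q and P or P and Q or not Q))
= not (P and ((Q or not Q) and not Q and P or P and Q or not Q))   [complement / identity]
= not (P and (not Q and P or P and Q or not Q))   [complement / identity]
= not (P and (P or not Q))   [distribution]
= not P   [absorption]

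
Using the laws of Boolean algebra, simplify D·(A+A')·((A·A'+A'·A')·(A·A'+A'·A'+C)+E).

D·(A'+E)

D·(A+A')·((A·A'+A'·A')·(A·A'+A'·A'+C)+E)
= D·(A+A')·(A·A'+A'·A'+E)
= D·(A·A'+A'·A'+E)
= D·(A'+E)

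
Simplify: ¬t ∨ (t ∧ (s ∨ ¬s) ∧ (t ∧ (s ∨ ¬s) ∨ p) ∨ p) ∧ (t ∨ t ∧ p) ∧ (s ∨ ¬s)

¬t ∨ (t ∧ (s ∨ ¬s) ∧ (t ∧ (s ∨ ¬s) ∨ p) ∨ p) ∧ (t ∨ t ∧ p) ∧ (s ∨ ¬s)
= ¬t ∨ (t ∧ (s ∨ ¬s) ∨ p) ∧ (t ∨ t ∧ p) ∧ (s ∨ ¬s)   (absorption)
= ¬t ∨ (t ∧ (s ∨ ¬s) ∨ p) ∧ t ∧ (s ∨ ¬s)   (absorption)
= ¬t ∨ t ∧ (s ∨ ¬s)   (absorption)
= ¬t ∨ t   (complement / identity)
= True   (complement)

True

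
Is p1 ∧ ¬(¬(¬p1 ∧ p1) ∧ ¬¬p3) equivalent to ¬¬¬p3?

E1: p1 ∧ ¬(¬(¬p1 ∧ p1) ∧ ¬¬p3)
    = p1 ∧ (¬p1 ∧ p1 ∨ ¬p3)   (De Morgan)
    = p1 ∧ ¬p3   (complement / identity)
E2: ¬¬¬p3
    = ¬p3   (double negation)
These differ: at p1=0, p3=0, E1 = 0 but E2 = 1.

No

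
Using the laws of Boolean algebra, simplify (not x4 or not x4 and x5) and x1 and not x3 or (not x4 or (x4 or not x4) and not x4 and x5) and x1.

not x4 and x1

(not x4 or not x4 and x5) and x1 and not x3 or (not x4 or (x4 or not x4) and not x4 and x5) and x1
= (not x4 or not x4 and x5) and x1 and not x3 or (not x4 or not x4 and x5) and x1
= (not x4 or not x4 and x5) and x1
= not x4 and x1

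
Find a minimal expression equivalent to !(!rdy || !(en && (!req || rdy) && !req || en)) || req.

rdy && en || req

!(!rdy || !(en && (!req || rdy) && !req || en)) || req
= rdy && (en && (!req || rdy) && !req || en) || req   (De Morgan)
= rdy && (en && !req || en) || req   (absorption)
= rdy && en || req   (absorption)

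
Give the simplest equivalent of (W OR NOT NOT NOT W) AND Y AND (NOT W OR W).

(W OR NOT NOT NOT W) AND Y AND (NOT W OR W)
= (W OR NOT W) AND Y AND (NOT W OR W)
= (W OR NOT W) AND Y
= Y

Y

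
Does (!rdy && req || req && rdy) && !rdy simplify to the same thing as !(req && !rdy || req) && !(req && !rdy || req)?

E1: (!rdy && req || req && rdy) && !rdy
    = req && !rdy   [distribution]
E2: !(req && !rdy || req) && !(req && !rdy || req)
    = !(req && !rdy || req)   [idempotence]
    = !req   [absorption]
These differ: at rdy=0, req=0, E1 = 0 but E2 = 1.

No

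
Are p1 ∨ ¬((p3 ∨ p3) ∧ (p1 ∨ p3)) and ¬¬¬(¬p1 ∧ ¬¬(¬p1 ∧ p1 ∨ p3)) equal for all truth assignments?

Yes

E1: p1 ∨ ¬((p3 ∨ p3) ∧ (p1 ∨ p3))
    = p1 ∨ ¬(p3 ∨ p3 ∧ p1)   [distribution]
    = p1 ∨ ¬p3   [absorption]
E2: ¬¬¬(¬p1 ∧ ¬¬(¬p1 ∧ p1 ∨ p3))
    = ¬¬¬(¬p1 ∧ ¬¬p3)   [complement / identity]
    = ¬¬(p1 ∨ ¬p3)   [De Morgan]
    = p1 ∨ ¬p3   [double negation]
Both reduce to p1 ∨ ¬p3, so they are equivalent.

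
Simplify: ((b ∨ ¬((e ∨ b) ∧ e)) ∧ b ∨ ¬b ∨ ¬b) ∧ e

((b ∨ ¬((e ∨ b) ∧ e)) ∧ b ∨ ¬b ∨ ¬b) ∧ e
= ((b ∨ ¬e) ∧ b ∨ ¬b ∨ ¬b) ∧ e   — absorption
= (b ∨ ¬b ∨ ¬b) ∧ e   — absorption
= (b ∨ ¬b) ∧ e   — idempotence
= e   — complement / identity

e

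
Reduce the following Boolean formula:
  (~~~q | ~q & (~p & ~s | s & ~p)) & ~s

~q & ~s

(~~~q | ~q & (~p & ~s | s & ~p)) & ~s
= (~~~q | ~q & ~p) & ~s
= (~q | ~q & ~p) & ~s
= ~q & ~s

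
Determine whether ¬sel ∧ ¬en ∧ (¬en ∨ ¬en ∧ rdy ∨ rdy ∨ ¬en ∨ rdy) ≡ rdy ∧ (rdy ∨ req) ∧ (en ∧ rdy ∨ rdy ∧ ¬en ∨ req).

No

E1: ¬sel ∧ ¬en ∧ (¬en ∨ ¬en ∧ rdy ∨ rdy ∨ ¬en ∨ rdy)
    = ¬sel ∧ ¬en ∧ (¬en ∨ rdy ∨ ¬en ∨ rdy)   [absorption]
    = ¬sel ∧ ¬en ∧ (¬en ∨ rdy)   [idempotence]
    = ¬sel ∧ ¬en   [absorption]
E2: rdy ∧ (rdy ∨ req) ∧ (en ∧ rdy ∨ rdy ∧ ¬en ∨ req)
    = rdy ∧ (rdy ∨ req) ∧ (rdy ∨ req)   [distribution]
    = rdy ∧ (rdy ∨ req)   [idempotence]
    = rdy   [absorption]
These differ: at en=0, rdy=1, req=1, sel=1, E1 = 0 but E2 = 1.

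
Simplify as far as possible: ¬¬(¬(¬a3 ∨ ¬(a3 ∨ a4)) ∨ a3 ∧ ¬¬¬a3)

a3

¬¬(¬(¬a3 ∨ ¬(a3 ∨ a4)) ∨ a3 ∧ ¬¬¬a3)
= ¬¬(a3 ∧ (a3 ∨ a4) ∨ a3 ∧ ¬¬¬a3)   — De Morgan
= a3 ∧ (a3 ∨ a4) ∨ a3 ∧ ¬¬¬a3   — double negation
= a3 ∨ a3 ∧ ¬¬¬a3   — absorption
= a3 ∨ a3 ∧ ¬a3   — double negation
= a3   — complement / identity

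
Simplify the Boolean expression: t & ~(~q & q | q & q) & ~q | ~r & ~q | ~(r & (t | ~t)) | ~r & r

t & ~(~q & q | q & q) & ~q | ~r & ~q | ~(r & (t | ~t)) | ~r & r
= t & ~(~q & q | q & q) & ~q | ~r & ~q | ~(r & (t | ~t))   [complement / identity]
= t & ~q & ~q | ~r & ~q | ~(r & (t | ~t))   [distribution]
= t & ~q & ~q | ~r & ~q | ~r   [complement / identity]
= t & ~q & ~q | ~r   [absorption]
= t & ~q | ~r   [idempotence]

t & ~q | ~r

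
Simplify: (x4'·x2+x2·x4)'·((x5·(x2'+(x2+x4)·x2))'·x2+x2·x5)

(x4'·x2+x2·x4)'·((x5·(x2'+(x2+x4)·x2))'·x2+x2·x5)
= (x4'·x2+x2·x4)'·((x5·(x2'+x2))'·x2+x2·x5)   — absorption
= x2'·((x5·(x2'+x2))'·x2+x2·x5)   — distribution
= x2'·(x5'·x2+x2·x5)   — complement / identity
= x2'·x2   — distribution
= 0   — complement

0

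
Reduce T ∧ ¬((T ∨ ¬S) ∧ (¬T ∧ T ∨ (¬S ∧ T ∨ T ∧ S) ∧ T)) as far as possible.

T ∧ ¬((T ∨ ¬S) ∧ (¬T ∧ T ∨ (¬S ∧ T ∨ T ∧ S) ∧ T))
= T ∧ ¬((T ∨ ¬S) ∧ (¬T ∧ T ∨ T ∧ T))   — distribution
= T ∧ ¬((T ∨ ¬S) ∧ T)   — distribution
= T ∧ ¬T   — absorption
= False   — complement

False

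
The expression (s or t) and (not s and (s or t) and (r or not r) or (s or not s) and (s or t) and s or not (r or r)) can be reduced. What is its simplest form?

(s or t) and (not s and (s or t) and (r or not r) or (s or not s) and (s or t) and s or not (r or r))
= (s or t) and (not s and (s or t) and (r or not r) or (s or t) and s or not (r or r))
= (s or t) and (not s and (s or t) or (s or t) and s or not (r or r))
= (s or t) and (not s and (s or t) or (s or t) and s or not r)
= (s or t) and (s or t or not r)
= s or t

s or t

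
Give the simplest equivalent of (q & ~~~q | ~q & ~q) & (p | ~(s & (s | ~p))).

~q & (p | ~s)

(q & ~~~q | ~q & ~q) & (p | ~(s & (s | ~p)))
= (q & ~q | ~q & ~q) & (p | ~(s & (s | ~p)))   (double negation)
= ~q & (p | ~(s & (s | ~p)))   (distribution)
= ~q & (p | ~s)   (absorption)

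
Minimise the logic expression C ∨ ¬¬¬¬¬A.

C ∨ ¬A

C ∨ ¬¬¬¬¬A
= C ∨ ¬¬¬A   [double negation]
= C ∨ ¬A   [double negation]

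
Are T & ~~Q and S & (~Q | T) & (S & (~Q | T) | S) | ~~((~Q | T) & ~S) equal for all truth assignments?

No

E1: T & ~~Q
    = T & Q
E2: S & (~Q | T) & (S & (~Q | T) | S) | ~~((~Q | T) & ~S)
    = S & (~Q | T) & (S & (~Q | T) | S) | (~Q | T) & ~S
    = S & (~Q | T) | (~Q | T) & ~S
    = ~Q | T
These differ: at Q=0, S=0, T=1, E1 = 0 but E2 = 1.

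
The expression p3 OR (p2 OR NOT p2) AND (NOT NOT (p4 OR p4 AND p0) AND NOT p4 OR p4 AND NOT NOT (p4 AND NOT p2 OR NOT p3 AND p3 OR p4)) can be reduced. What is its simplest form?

p3 OR (p2 OR NOT p2) AND (NOT NOT (p4 OR p4 AND p0) AND NOT p4 OR p4 AND NOT NOT (p4 AND NOT p2 OR NOT p3 AND p3 OR p4))
= p3 OR (p2 OR NOT p2) AND (NOT NOT (p4 OR p4 AND p0) AND NOT p4 OR p4 AND NOT NOT (p4 AND NOT p2 OR p4))   (complement / identity)
= p3 OR (p2 OR NOT p2) AND (NOT NOT p4 AND NOT p4 OR p4 AND NOT NOT (p4 AND NOT p2 OR p4))   (absorption)
= p3 OR (p2 OR NOT p2) AND (NOT NOT p4 AND NOT p4 OR p4 AND NOT NOT p4)   (absorption)
= p3 OR (p2 OR NOT p2) AND NOT NOT p4   (distribution)
= p3 OR NOT NOT p4   (complement / identity)
= p3 OR p4   (double negation)

p3 OR p4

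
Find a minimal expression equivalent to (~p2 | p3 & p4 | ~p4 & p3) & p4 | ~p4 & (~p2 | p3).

~p2 | p3

(~p2 | p3 & p4 | ~p4 & p3) & p4 | ~p4 & (~p2 | p3)
= (~p2 | p3) & p4 | ~p4 & (~p2 | p3)   (distribution)
= ~p2 | p3   (distribution)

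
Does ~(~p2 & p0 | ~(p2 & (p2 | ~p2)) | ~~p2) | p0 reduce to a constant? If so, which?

~(~p2 & p0 | ~(p2 & (p2 | ~p2)) | ~~p2) | p0
= ~(~p2 & p0 | ~p2 | ~~p2) | p0
= ~(~p2 | ~~p2) | p0
= p2 & ~p2 | p0
= p0
This depends on p0, so it is not a constant.

no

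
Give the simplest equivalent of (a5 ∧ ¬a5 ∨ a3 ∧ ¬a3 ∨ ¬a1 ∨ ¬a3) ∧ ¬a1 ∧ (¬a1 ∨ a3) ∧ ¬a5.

¬a1 ∧ ¬a5

(a5 ∧ ¬a5 ∨ a3 ∧ ¬a3 ∨ ¬a1 ∨ ¬a3) ∧ ¬a1 ∧ (¬a1 ∨ a3) ∧ ¬a5
= (a5 ∧ ¬a5 ∨ a3 ∧ ¬a3 ∨ ¬a1 ∨ ¬a3) ∧ ¬a1 ∧ ¬a5   [absorption]
= (a5 ∧ ¬a5 ∨ ¬a1 ∨ ¬a3) ∧ ¬a1 ∧ ¬a5   [complement / identity]
= (¬a1 ∨ ¬a3) ∧ ¬a1 ∧ ¬a5   [complement / identity]
= ¬a1 ∧ ¬a5   [absorption]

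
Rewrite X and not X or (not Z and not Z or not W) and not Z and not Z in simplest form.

not Z

X and not X or (not Z and not Z or not W) and not Z and not Z
= X and not X or not Z and not Z   (absorption)
= not Z and not Z   (complement / identity)
= not Z   (idempotence)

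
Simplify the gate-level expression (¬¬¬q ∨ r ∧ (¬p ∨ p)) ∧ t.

(¬q ∨ r) ∧ t

(¬¬¬q ∨ r ∧ (¬p ∨ p)) ∧ t
= (¬¬¬q ∨ r) ∧ t   — complement / identity
= (¬q ∨ r) ∧ t   — double negation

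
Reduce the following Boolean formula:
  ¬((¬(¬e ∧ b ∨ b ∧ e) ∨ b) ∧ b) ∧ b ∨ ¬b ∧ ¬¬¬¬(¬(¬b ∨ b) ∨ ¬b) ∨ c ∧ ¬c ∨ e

¬((¬(¬e ∧ b ∨ b ∧ e) ∨ b) ∧ b) ∧ b ∨ ¬b ∧ ¬¬¬¬(¬(¬b ∨ b) ∨ ¬b) ∨ c ∧ ¬c ∨ e
= ¬((¬(¬e ∧ b ∨ b ∧ e) ∨ b) ∧ b) ∧ b ∨ ¬b ∧ ¬¬¬¬(¬(¬b ∨ b) ∨ ¬b) ∨ e   [complement / identity]
= ¬((¬b ∨ b) ∧ b) ∧ b ∨ ¬b ∧ ¬¬¬¬(¬(¬b ∨ b) ∨ ¬b) ∨ e   [distribution]
= ¬((¬b ∨ b) ∧ b) ∧ b ∨ ¬b ∧ ¬¬¬((¬b ∨ b) ∧ b) ∨ e   [De Morgan]
= ¬((¬b ∨ b) ∧ b) ∧ b ∨ ¬b ∧ ¬((¬b ∨ b) ∧ b) ∨ e   [double negation]
= ¬((¬b ∨ b) ∧ b) ∨ e   [distribution]
= ¬b ∨ e   [complement / identity]

¬b ∨ e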